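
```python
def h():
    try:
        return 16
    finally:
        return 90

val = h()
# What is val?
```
90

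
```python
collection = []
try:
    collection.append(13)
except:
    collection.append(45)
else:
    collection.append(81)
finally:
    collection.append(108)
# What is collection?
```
[13, 81, 108]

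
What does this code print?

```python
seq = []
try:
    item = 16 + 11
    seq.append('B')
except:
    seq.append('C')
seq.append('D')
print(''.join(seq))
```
BD

No exception, try block completes normally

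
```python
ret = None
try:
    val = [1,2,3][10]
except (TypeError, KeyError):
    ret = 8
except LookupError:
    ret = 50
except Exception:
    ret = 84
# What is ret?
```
50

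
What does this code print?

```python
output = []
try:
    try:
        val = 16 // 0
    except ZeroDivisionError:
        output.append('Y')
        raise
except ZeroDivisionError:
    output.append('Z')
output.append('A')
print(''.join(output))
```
YZA

raise without argument re-raises current exception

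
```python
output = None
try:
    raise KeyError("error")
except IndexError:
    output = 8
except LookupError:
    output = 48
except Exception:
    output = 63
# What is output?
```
48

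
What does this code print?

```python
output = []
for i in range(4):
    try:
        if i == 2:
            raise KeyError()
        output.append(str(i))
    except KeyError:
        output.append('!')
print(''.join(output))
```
01!3

Exception on i=2 caught, loop continues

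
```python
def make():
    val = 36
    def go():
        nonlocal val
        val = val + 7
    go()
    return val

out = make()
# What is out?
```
43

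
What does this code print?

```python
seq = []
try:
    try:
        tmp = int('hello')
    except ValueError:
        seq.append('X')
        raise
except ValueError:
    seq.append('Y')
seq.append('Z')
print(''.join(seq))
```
XYZ

raise without argument re-raises current exception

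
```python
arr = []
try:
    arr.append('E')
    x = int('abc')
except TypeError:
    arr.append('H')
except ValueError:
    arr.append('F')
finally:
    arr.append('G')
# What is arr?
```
['E', 'F', 'G']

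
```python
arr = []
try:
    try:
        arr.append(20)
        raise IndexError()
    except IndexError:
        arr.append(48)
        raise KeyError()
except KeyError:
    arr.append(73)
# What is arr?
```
[20, 48, 73]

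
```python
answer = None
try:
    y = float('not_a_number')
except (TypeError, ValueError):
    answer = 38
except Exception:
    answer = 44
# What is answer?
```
38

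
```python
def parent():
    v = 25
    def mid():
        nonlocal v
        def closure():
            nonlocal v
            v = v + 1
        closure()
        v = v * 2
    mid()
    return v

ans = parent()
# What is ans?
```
52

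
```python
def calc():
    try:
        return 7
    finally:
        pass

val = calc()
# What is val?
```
7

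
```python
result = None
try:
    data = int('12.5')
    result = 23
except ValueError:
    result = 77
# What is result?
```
77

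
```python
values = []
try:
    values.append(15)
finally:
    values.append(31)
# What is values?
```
[15, 31]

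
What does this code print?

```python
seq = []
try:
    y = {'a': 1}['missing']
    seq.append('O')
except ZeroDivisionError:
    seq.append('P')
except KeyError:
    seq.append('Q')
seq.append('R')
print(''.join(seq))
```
QR

KeyError is caught by its specific handler, not ZeroDivisionError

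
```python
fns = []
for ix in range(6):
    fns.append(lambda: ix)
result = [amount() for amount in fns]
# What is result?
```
[5, 5, 5, 5, 5, 5]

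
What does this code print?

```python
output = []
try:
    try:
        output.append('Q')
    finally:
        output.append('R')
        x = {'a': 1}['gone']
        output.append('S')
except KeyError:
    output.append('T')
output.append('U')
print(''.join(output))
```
QRTU

Exception in inner finally caught by outer except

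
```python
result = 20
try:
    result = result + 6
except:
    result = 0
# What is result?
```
26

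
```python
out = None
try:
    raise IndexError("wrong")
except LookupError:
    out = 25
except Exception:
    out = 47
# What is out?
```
25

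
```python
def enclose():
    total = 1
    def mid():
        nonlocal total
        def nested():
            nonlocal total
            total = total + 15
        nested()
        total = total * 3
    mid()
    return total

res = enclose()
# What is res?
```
48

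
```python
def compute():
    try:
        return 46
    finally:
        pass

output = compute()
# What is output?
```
46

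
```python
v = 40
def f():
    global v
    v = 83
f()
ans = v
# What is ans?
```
83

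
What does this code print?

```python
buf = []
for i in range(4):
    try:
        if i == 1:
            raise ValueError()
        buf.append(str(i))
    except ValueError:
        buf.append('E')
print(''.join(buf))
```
0E23

Exception on i=1 caught, loop continues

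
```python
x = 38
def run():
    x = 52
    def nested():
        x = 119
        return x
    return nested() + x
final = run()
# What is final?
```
171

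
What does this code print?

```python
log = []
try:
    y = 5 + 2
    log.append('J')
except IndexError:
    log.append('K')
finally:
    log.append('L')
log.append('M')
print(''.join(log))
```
JLM

finally runs after normal execution too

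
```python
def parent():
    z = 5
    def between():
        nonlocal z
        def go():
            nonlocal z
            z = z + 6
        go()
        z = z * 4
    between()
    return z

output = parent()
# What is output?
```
44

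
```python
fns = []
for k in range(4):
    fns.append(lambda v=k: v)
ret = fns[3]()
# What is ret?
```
3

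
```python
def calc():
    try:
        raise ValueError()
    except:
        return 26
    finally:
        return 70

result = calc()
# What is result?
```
70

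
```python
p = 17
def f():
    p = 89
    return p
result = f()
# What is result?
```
89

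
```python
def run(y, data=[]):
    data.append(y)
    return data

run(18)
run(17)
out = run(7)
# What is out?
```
[18, 17, 7]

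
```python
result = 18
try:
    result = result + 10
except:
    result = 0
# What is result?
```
28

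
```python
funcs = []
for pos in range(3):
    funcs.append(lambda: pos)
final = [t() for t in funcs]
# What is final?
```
[2, 2, 2]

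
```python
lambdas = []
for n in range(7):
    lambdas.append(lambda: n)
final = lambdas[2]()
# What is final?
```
6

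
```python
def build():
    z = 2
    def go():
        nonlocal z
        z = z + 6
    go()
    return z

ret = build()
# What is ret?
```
8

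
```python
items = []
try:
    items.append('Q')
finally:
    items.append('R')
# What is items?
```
['Q', 'R']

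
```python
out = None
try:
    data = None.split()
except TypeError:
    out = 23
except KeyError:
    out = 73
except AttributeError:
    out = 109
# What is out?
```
109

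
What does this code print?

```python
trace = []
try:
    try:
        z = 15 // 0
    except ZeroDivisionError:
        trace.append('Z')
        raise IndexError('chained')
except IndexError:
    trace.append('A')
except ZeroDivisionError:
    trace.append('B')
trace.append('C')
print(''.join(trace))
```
ZAC

IndexError raised and caught, original ZeroDivisionError not re-raised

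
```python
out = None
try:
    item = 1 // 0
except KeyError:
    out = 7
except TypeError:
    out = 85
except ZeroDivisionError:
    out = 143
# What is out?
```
143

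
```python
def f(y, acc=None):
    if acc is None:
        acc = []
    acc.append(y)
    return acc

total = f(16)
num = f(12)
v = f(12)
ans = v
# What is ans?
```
[12]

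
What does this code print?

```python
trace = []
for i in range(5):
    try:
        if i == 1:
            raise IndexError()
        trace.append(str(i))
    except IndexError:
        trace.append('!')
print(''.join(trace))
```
0!234

Exception on i=1 caught, loop continues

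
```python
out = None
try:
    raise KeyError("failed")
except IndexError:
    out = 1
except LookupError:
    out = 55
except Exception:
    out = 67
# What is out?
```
55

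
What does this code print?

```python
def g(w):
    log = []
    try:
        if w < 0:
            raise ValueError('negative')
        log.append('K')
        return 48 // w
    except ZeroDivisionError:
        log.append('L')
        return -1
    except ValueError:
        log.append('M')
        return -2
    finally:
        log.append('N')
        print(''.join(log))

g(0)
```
KLN

w=0 causes ZeroDivisionError, caught, finally prints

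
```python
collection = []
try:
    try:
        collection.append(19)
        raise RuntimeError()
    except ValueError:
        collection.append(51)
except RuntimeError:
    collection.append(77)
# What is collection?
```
[19, 77]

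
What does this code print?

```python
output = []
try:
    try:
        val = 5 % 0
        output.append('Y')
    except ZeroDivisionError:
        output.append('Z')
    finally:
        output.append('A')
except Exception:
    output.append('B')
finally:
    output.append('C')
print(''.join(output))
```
ZAC

Both finally blocks run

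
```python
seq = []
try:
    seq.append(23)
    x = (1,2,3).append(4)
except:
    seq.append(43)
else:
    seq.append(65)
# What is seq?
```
[23, 43]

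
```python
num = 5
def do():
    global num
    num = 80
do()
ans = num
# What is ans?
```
80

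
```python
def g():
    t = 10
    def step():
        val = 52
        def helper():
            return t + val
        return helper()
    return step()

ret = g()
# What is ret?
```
62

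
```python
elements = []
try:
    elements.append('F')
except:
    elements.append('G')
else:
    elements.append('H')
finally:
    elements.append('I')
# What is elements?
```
['F', 'H', 'I']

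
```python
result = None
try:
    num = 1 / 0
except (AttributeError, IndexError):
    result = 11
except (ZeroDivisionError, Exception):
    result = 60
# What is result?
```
60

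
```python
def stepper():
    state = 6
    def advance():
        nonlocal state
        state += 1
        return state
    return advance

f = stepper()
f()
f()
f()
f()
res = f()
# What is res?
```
11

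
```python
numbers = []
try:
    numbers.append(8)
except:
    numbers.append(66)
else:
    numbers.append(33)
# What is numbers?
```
[8, 33]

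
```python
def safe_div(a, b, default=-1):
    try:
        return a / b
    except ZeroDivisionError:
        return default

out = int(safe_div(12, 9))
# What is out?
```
1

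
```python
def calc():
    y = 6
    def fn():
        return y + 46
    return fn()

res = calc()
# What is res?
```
52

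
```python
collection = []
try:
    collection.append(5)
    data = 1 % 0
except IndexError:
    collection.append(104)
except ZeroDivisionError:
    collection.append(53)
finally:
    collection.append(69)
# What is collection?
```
[5, 53, 69]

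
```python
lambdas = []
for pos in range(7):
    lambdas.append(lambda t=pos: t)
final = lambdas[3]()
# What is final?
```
3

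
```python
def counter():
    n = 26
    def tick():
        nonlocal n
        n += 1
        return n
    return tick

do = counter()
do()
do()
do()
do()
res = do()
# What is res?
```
31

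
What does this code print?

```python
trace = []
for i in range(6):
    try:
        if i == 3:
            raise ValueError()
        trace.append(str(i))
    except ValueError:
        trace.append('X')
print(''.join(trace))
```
012X45

Exception on i=3 caught, loop continues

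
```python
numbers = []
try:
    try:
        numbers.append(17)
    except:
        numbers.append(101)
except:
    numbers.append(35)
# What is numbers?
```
[17]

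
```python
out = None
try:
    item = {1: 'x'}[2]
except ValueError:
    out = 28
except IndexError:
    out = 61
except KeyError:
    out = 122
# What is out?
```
122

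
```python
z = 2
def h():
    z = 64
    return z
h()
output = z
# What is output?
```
2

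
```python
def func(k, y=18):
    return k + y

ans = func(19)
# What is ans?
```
37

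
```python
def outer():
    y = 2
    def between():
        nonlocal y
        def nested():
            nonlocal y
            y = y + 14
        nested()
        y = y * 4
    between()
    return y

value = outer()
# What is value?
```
64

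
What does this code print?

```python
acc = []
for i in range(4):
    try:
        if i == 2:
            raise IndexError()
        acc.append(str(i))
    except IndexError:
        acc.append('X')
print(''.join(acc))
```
01X3

Exception on i=2 caught, loop continues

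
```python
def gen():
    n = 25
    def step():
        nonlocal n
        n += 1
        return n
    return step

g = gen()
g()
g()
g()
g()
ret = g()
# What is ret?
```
30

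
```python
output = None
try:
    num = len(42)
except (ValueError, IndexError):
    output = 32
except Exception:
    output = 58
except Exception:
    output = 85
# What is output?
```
58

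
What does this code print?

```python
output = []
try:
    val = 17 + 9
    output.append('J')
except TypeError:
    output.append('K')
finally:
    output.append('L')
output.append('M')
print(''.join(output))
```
JLM

finally runs after normal execution too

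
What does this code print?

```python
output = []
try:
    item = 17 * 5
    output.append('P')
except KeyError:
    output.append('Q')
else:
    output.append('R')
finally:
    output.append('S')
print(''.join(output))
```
PRS

else runs before finally when no exception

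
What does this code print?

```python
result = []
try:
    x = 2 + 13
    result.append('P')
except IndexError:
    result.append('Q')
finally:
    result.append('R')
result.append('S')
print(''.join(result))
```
PRS

finally runs after normal execution too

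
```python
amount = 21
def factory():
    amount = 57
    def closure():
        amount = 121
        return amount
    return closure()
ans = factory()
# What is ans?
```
121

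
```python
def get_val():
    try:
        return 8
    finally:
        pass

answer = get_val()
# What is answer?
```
8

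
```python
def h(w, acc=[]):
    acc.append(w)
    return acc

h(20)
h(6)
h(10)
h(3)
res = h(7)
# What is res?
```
[20, 6, 10, 3, 7]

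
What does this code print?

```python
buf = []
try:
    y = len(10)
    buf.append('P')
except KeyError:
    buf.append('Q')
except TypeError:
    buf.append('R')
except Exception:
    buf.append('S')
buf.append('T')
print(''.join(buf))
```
RT

TypeError matches before generic Exception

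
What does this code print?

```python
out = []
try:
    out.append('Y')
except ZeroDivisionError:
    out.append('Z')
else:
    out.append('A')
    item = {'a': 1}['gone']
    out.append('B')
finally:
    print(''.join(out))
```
YA

Try succeeds, else appends 'A', KeyError in else is uncaught, finally prints before exception propagates ('B' never appended)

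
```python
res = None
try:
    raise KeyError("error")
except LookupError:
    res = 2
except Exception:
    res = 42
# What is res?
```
2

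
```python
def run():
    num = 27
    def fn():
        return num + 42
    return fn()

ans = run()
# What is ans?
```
69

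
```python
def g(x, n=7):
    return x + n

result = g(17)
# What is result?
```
24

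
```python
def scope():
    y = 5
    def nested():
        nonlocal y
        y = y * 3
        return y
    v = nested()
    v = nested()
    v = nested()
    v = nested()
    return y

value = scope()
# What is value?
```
405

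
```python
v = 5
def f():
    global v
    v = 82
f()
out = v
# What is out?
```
82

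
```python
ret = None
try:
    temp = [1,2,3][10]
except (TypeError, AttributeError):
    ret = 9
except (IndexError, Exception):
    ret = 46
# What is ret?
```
46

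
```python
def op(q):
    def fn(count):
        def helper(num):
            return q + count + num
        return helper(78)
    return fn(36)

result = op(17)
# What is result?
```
131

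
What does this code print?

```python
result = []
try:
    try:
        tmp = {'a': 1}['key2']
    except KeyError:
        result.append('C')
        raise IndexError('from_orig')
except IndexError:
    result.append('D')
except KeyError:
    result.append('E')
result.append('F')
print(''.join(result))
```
CDF

IndexError raised and caught, original KeyError not re-raised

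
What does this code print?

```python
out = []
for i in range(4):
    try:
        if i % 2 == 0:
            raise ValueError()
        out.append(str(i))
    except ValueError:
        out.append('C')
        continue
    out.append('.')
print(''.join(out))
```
C1.C3.

continue in except skips rest of loop body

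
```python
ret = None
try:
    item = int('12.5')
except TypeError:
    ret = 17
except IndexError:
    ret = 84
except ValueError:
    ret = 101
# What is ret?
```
101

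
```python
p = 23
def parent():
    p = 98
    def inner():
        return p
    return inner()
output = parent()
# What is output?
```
98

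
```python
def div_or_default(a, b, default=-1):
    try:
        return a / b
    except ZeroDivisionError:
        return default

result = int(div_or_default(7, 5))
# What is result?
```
1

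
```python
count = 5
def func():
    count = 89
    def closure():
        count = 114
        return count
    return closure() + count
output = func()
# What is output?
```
203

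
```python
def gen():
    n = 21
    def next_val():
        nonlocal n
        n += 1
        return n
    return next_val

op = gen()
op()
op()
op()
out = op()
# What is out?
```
25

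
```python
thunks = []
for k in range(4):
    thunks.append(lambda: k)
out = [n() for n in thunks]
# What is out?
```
[3, 3, 3, 3]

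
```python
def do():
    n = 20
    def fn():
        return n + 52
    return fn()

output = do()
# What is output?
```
72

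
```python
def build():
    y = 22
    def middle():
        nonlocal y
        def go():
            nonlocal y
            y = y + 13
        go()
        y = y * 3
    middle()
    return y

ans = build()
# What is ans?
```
105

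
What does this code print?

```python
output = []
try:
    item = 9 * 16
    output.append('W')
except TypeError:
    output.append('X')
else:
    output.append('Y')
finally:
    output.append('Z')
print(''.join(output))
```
WYZ

else runs before finally when no exception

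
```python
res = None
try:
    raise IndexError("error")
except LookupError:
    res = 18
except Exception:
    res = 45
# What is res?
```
18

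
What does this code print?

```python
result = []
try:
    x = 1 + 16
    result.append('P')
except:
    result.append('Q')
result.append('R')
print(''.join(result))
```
PR

No exception, try block completes normally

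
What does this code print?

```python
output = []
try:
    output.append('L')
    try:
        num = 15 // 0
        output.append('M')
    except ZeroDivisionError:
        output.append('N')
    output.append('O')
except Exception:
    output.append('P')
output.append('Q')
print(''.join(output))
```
LNOQ

Inner exception caught by inner handler, outer continues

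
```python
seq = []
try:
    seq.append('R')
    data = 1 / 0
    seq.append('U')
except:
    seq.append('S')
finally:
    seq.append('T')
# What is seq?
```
['R', 'S', 'T']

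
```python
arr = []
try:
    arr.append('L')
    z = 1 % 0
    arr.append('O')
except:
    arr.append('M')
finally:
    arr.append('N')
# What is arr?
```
['L', 'M', 'N']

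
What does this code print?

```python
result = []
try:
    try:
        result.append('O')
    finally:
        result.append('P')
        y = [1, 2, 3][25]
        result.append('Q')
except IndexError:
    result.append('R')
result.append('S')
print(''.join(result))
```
OPRS

Exception in inner finally caught by outer except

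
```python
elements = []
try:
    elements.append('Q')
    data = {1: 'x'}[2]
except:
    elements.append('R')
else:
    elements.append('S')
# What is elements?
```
['Q', 'R']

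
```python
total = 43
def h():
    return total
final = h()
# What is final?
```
43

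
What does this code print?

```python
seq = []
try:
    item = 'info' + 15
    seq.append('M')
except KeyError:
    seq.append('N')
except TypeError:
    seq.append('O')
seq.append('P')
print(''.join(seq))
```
OP

TypeError is caught by its specific handler, not KeyError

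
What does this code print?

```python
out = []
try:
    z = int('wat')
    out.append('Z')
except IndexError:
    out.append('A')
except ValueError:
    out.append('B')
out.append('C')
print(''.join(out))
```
BC

ValueError is caught by its specific handler, not IndexError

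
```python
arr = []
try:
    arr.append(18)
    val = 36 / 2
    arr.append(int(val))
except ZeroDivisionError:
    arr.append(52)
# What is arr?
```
[18, 18]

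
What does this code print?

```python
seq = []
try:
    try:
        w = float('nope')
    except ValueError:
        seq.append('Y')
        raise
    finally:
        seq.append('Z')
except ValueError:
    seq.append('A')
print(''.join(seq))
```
YZA

finally runs before re-raised exception propagates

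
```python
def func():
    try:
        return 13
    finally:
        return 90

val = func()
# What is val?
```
90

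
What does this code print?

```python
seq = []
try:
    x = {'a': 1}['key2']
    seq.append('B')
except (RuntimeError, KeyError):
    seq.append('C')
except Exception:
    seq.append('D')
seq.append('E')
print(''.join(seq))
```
CE

KeyError matches tuple containing it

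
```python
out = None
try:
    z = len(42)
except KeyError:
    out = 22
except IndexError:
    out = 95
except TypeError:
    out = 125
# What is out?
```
125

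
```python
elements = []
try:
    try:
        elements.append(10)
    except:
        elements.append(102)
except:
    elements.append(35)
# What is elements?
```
[10]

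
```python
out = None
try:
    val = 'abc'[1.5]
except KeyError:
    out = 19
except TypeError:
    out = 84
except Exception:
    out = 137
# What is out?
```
84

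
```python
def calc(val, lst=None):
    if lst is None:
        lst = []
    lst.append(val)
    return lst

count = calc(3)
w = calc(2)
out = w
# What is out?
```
[2]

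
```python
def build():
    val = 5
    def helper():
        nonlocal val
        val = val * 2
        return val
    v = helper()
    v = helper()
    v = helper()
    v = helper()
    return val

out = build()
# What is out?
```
80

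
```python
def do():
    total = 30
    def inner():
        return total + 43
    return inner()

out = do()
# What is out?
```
73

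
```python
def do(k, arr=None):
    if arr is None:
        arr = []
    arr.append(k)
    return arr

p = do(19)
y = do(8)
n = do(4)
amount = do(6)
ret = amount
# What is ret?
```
[6]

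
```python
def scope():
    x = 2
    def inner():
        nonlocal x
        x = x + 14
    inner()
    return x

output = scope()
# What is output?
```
16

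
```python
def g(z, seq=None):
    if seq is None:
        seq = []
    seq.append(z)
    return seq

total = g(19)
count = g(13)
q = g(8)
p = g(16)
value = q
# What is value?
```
[8]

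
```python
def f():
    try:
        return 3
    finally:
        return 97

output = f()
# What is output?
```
97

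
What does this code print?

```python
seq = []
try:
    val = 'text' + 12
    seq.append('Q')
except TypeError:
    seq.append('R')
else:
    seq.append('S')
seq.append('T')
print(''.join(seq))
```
RT

else block skipped when exception is caught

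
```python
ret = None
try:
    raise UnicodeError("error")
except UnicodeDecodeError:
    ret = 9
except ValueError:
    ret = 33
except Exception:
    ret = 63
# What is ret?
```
33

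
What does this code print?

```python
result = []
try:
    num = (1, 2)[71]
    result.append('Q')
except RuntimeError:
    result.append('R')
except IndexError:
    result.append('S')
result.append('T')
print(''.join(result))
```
ST

IndexError is caught by its specific handler, not RuntimeError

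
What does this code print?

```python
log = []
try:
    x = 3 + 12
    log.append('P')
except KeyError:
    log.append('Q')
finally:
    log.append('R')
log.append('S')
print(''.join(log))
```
PRS

finally runs after normal execution too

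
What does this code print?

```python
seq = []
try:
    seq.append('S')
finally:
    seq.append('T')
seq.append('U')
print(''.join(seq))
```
STU

try/finally without except, no exception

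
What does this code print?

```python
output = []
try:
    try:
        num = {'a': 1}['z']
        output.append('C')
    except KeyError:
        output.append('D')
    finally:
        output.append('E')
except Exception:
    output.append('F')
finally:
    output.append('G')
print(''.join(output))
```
DEG

Both finally blocks run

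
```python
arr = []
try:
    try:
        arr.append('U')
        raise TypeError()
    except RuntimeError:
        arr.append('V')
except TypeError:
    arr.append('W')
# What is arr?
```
['U', 'W']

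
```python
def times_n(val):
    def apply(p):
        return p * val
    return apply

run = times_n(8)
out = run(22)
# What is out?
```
176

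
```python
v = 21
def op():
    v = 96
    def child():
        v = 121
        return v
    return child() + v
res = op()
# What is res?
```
217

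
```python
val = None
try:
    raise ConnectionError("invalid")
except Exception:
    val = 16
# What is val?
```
16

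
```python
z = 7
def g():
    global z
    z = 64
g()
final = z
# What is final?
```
64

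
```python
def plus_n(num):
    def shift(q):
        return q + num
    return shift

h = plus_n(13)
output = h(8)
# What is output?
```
21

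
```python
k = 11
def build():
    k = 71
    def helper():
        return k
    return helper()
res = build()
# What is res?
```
71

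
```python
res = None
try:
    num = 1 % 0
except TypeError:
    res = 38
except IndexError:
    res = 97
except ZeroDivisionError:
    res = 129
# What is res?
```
129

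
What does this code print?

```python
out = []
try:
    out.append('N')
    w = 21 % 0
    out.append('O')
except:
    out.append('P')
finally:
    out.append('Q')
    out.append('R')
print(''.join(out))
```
NPQR

Code before exception runs, then except, then all of finally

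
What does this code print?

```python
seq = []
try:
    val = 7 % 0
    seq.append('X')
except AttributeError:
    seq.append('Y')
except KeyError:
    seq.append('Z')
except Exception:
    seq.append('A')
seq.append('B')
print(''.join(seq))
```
AB

ZeroDivisionError not specifically caught, falls to Exception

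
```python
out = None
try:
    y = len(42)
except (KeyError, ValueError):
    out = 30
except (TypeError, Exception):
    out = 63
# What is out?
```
63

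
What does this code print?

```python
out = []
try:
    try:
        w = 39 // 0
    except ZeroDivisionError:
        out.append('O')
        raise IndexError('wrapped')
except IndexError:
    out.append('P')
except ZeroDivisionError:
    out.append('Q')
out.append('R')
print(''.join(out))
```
OPR

IndexError raised and caught, original ZeroDivisionError not re-raised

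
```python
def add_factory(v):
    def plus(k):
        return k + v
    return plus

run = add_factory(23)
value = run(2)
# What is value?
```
25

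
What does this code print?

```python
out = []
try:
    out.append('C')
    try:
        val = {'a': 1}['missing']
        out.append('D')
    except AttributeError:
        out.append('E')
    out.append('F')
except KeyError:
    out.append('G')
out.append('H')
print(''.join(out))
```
CGH

Inner handler doesn't match, propagates to outer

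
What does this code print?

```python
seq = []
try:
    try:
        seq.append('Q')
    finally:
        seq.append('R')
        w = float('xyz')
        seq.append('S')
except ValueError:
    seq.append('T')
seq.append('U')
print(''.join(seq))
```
QRTU

Exception in inner finally caught by outer except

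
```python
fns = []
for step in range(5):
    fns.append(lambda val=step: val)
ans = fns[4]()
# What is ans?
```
4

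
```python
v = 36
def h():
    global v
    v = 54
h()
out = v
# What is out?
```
54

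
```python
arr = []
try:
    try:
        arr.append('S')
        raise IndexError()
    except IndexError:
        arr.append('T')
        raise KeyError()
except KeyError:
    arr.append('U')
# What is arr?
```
['S', 'T', 'U']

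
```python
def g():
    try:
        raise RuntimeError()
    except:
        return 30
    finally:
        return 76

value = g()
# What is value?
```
76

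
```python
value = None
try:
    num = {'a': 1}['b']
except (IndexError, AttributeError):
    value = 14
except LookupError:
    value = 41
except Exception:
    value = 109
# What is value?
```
41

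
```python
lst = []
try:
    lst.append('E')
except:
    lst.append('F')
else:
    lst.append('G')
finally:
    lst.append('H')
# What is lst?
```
['E', 'G', 'H']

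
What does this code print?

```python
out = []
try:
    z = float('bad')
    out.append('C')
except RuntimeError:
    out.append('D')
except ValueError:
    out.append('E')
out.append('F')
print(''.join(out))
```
EF

ValueError is caught by its specific handler, not RuntimeError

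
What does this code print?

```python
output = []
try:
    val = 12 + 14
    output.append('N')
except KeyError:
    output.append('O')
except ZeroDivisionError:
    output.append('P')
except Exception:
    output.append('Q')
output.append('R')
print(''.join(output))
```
NR

No exception, try block completes normally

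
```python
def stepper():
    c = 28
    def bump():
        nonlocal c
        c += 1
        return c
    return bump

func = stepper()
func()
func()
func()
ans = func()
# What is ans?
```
32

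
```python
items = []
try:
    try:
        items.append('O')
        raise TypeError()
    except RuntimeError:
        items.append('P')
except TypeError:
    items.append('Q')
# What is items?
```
['O', 'Q']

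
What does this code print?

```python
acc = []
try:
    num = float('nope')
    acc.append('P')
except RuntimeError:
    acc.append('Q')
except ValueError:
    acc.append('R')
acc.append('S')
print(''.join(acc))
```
RS

ValueError is caught by its specific handler, not RuntimeError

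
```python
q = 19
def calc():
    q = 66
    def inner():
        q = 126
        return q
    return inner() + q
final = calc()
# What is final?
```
192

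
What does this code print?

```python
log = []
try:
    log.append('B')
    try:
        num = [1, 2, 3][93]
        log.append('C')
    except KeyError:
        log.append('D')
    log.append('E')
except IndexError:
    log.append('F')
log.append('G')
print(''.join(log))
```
BFG

Inner handler doesn't match, propagates to outer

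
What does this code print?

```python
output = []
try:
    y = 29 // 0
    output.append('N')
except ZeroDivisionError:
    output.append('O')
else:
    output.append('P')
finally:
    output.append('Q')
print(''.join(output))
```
OQ

Exception: except runs, else skipped, finally runs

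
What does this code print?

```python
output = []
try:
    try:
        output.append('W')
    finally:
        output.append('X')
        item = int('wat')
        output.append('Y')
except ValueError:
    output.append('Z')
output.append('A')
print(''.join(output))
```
WXZA

Exception in inner finally caught by outer except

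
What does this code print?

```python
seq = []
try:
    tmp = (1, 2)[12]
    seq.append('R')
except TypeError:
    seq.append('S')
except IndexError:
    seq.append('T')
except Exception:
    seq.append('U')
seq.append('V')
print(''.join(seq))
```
TV

IndexError matches before generic Exception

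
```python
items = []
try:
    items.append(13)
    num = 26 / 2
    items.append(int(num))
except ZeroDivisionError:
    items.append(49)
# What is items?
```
[13, 13]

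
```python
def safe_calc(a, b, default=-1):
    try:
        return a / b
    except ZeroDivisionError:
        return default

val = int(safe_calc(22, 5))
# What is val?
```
4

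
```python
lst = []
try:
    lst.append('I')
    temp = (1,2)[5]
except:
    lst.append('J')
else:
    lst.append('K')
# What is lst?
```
['I', 'J']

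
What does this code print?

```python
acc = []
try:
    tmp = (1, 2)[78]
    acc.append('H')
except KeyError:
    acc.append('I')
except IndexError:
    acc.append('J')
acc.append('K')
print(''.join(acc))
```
JK

IndexError is caught by its specific handler, not KeyError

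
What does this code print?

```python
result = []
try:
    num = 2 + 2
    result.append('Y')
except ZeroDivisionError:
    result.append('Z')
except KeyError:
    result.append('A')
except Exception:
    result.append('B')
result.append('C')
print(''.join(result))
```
YC

No exception, try block completes normally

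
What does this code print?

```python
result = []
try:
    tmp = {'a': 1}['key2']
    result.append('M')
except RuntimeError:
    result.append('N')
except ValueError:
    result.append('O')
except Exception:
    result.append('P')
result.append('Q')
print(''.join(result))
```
PQ

KeyError not specifically caught, falls to Exception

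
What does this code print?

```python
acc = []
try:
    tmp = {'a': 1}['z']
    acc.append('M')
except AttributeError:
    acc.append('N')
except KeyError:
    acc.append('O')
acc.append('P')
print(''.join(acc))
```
OP

KeyError is caught by its specific handler, not AttributeError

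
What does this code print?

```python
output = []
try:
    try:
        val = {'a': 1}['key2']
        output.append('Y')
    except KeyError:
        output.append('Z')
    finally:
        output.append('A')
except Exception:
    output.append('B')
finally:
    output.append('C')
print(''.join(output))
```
ZAC

Both finally blocks run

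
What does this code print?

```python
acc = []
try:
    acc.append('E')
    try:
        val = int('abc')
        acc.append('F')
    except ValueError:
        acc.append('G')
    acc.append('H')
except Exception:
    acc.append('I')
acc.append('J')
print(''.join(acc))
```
EGHJ

Inner exception caught by inner handler, outer continues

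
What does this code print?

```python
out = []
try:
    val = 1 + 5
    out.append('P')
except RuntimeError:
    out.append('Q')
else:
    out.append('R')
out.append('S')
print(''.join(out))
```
PRS

else block runs when no exception occurs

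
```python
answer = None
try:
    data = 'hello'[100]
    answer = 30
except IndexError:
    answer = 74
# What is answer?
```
74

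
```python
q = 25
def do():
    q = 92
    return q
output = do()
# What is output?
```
92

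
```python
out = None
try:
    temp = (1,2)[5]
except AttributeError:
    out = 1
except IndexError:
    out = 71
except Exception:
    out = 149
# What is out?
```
71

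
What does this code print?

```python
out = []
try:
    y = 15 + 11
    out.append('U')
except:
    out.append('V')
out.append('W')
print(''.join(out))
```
UW

No exception, try block completes normally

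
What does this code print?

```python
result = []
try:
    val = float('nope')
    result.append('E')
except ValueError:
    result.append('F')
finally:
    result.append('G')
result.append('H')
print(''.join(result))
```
FGH

finally always runs, even after exception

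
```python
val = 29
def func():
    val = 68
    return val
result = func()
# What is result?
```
68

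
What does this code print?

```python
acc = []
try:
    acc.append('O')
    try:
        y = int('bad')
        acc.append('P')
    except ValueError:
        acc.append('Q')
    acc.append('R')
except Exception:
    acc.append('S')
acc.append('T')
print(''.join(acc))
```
OQRT

Inner exception caught by inner handler, outer continues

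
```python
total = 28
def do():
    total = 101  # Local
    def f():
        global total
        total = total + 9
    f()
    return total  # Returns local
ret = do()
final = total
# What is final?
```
37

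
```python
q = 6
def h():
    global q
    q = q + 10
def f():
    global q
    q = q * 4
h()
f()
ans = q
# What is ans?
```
64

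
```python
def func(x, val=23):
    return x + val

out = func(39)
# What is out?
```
62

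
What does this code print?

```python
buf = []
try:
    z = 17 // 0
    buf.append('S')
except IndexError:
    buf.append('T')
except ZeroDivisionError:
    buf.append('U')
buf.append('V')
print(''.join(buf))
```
UV

ZeroDivisionError is caught by its specific handler, not IndexError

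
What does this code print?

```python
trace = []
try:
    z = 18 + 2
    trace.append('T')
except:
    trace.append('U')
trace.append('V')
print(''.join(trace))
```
TV

No exception, try block completes normally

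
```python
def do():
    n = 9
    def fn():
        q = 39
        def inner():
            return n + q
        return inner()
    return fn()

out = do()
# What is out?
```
48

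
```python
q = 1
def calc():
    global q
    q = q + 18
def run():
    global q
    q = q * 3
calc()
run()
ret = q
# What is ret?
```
57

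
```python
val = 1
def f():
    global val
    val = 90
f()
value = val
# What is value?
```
90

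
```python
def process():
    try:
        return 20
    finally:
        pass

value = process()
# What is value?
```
20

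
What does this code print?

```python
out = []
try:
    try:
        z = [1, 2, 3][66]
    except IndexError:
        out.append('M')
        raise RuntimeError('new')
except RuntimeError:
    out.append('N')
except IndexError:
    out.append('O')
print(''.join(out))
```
MN

New RuntimeError raised, caught by outer RuntimeError handler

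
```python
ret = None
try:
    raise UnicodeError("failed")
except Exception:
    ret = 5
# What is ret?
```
5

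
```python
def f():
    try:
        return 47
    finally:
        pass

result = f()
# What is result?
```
47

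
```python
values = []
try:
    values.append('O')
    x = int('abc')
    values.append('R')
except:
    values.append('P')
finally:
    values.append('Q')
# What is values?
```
['O', 'P', 'Q']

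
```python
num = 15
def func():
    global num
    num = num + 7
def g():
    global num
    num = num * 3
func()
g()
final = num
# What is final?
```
66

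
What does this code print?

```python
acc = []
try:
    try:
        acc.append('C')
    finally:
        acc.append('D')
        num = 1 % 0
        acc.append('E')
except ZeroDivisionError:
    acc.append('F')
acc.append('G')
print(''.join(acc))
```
CDFG

Exception in inner finally caught by outer except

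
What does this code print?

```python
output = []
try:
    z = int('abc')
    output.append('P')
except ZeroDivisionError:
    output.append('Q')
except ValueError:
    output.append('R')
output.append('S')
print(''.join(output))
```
RS

ValueError is caught by its specific handler, not ZeroDivisionError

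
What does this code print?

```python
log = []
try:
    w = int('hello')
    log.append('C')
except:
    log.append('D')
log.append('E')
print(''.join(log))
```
DE

Exception raised in try, caught by bare except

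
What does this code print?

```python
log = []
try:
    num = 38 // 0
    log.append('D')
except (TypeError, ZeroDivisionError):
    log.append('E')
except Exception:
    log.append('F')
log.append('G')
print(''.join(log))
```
EG

ZeroDivisionError matches tuple containing it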